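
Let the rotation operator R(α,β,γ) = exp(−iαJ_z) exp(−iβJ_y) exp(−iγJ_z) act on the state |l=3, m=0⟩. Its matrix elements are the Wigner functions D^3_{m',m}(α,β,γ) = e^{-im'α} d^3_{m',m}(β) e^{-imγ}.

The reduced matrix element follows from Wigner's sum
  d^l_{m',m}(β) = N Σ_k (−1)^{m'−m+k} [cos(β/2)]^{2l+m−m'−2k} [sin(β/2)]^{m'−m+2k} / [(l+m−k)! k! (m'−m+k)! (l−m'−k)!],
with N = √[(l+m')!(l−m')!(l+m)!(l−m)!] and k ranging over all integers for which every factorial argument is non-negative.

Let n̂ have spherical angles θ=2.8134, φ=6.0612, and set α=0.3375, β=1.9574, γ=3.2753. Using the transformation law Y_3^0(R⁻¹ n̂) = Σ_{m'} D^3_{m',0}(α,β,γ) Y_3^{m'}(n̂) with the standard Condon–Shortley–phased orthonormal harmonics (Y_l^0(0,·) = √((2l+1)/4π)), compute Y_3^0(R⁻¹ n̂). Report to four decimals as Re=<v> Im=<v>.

Need the full column D^3_{m',0} for m'=−3..3 at α=0.3375, β=1.9574, γ=3.2753.
cos(β/2)=0.558102, sin(β/2)=0.829773
d^3_{-3,0}: single k=3 term ⇒ +0.444153;  D = +0.235286+0.376712i
d^3_{-2,0}: k∈[2..3] ⇒ +0.365875 -0.808767 = -0.442893;  D = -0.345769-0.276762i
d^3_{-1,0}: k∈[1..3] ⇒ +0.155638 -1.032117 +0.760500 = -0.115979;  D = -0.109436-0.038404i
d^3_{0,0}: k∈[0..3] ⇒ +0.030219 -0.601193 +1.328940 -0.326403 = +0.431563;  D = +0.431563+0.000000i
d^3_{1,0}: k∈[0..2] ⇒ -0.155638 +1.032117 -0.760500 = +0.115979;  D = +0.109436-0.038404i
d^3_{2,0}: k∈[0..1] ⇒ +0.365875 -0.808767 = -0.442893;  D = -0.345769+0.276762i
d^3_{3,0}: single k=0 term ⇒ -0.444153;  D = -0.235286+0.376712i
Y_3^{m'}(θ=2.8134,φ=6.0612) and Σ D·Y over m':
  (+0.2353+0.3767i)·(+0.0110+0.0086i)  (-0.3458-0.2768i)·(-0.0908-0.0432i)  (-0.1094-0.0384i)·(+0.3537+0.0798i)  (+0.4316+0.0000i)·(-0.5230+0.0000i)  (+0.1094-0.0384i)·(-0.3537+0.0798i)  (-0.3458+0.2768i)·(-0.0908+0.0432i)  (-0.2353+0.3767i)·(-0.0110+0.0086i)
Y_3^0(R⁻¹ n̂) = -0.259447+0.000000i

Re=-0.2594 Im=0.0000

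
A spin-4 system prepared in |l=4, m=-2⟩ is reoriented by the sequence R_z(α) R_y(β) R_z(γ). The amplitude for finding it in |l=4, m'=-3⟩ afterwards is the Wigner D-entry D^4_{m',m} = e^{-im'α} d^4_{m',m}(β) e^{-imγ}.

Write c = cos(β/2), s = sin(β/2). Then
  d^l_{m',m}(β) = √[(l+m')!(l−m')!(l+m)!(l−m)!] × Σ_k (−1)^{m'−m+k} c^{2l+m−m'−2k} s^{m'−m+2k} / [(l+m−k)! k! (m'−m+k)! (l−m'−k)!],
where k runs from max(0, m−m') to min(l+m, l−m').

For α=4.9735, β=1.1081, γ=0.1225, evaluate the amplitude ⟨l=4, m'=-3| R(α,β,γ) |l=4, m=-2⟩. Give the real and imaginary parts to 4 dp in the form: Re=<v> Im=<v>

Re=0.0804 Im=-0.0485

Split into d^4_{-3,-2}(β=1.1081) × two z-phases.
c=cos(1.1081/2)=0.850401, s=sin(1.1081/2)=0.526136; N=√[1·5040·2·720]=2693.993318
The bounds max(0,m−m')=1 and min(l+m,l−m')=2 give 2 terms
  k=1: (−1)^0·2693.9933/(720)·0.8504^7·0.5261^1 = +0.633180
  k=2: (−1)^1·2693.9933/(240)·0.8504^5·0.5261^3 = -0.727104
d^4_{-3,-2}(1.1081) = +0.633180 -0.727104 = -0.093924
D = (-0.705645+0.708566i)·(-0.093924)·(+0.970137+0.242556i) = +0.080440-0.048488i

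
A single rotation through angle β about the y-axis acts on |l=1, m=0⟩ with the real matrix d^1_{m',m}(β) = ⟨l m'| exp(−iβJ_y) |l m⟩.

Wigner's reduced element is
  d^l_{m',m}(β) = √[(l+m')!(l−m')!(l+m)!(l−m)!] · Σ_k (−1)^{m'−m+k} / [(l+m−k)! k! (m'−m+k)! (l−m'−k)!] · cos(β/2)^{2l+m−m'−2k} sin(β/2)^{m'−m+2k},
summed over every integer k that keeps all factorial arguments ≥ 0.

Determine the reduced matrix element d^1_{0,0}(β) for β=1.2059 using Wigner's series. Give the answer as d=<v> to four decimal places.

d=0.3569

d^1_{0,0}(β=1.2059) via Wigner's sum:
c=cos(1.2059/2)=0.823666, s=sin(1.2059/2)=0.567075; N=√[1·1·1·1]=1.000000
The bounds max(0,m−m')=0 and min(l+m,l−m')=1 give 2 terms
  k=0: (−1)^0·1.0000/(1)·0.8237^2·0.5671^0 = +0.678426
  k=1: (−1)^1·1.0000/(1)·0.8237^0·0.5671^2 = -0.321574
d^1_{0,0}(1.2059) = +0.678426 -0.321574 = +0.356852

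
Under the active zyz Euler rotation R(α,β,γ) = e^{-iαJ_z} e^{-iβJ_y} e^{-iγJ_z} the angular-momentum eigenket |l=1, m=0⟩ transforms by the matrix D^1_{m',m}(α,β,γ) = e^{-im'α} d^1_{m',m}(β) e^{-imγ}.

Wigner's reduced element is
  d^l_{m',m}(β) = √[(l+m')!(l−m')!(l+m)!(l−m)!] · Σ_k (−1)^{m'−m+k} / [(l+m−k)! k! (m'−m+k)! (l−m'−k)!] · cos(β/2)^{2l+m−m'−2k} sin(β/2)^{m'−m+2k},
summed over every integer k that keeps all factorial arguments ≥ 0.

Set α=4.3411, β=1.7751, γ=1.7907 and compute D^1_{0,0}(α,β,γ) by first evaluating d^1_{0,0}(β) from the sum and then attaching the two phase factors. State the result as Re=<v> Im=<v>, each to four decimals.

Split into d^1_{0,0}(β=1.7751) × two z-phases.
With c≡cos(β/2)=0.631314 and s≡sin(β/2)=0.775527, N=[1·1·1·1]^{1/2}=1.000000
Admissible k: 0..1 (factorial args all ≥0)
  k=0: (−1)^0·1.0000/(1)·0.6313^2·0.7755^0 = +0.398557
  k=1: (−1)^1·1.0000/(1)·0.6313^0·0.7755^2 = -0.601443
d^1_{0,0}(1.7751) = +0.398557 -0.601443 = -0.202885
D = (+1.000000+0.000000i)·(-0.202885)·(+1.000000+0.000000i) = -0.202885+0.000000i

Re=-0.2029 Im=0.0000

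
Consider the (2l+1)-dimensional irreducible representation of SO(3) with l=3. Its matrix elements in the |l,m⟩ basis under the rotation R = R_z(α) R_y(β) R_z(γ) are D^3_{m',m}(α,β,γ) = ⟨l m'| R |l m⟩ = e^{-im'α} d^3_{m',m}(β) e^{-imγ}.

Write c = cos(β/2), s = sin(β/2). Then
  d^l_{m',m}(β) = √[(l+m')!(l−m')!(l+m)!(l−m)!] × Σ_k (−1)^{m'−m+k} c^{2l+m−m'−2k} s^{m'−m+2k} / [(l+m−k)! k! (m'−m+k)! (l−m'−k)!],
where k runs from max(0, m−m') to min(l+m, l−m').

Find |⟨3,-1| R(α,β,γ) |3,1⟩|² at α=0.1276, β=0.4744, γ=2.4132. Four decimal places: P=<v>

P=0.0744

D^3_{-1,1}(0.1276,0.4744,2.4132) = e^{-i·-1·0.1276}·d^3_{-1,1}(0.4744)·e^{-i·1·2.4132}. Compute d first:
With c≡cos(β/2)=0.972000 and s≡sin(β/2)=0.234982, N=[2·24·24·2]^{1/2}=48.000000
The bounds max(0,m−m')=2 and min(l+m,l−m')=4 give 3 terms
  k=2: (−1)^0·48.0000/(8)·0.9720^4·0.2350^2 = +0.295723
  k=3: (−1)^1·48.0000/(6)·0.9720^2·0.2350^4 = -0.023044
  k=4: (−1)^2·48.0000/(48)·0.9720^0·0.2350^6 = +0.000168
d^3_{-1,1}(0.4744) = +0.295723 -0.023044 +0.000168 = +0.272847
|D^3_{-1,1}|² = |d^3_{-1,1}(β)|² = (+0.272847)² = 0.074446 (the z-rotation phases have unit modulus)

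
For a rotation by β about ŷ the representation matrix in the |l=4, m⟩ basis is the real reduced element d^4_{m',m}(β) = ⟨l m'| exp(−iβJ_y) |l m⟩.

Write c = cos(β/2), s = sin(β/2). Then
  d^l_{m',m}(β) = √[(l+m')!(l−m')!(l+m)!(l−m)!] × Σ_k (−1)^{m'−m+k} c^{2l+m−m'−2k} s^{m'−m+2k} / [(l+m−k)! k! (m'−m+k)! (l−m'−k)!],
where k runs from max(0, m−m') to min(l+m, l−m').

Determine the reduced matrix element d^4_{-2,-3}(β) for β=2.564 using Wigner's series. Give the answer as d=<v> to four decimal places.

d=0.0180

d^4_{-2,-3}(β=2.564) via Wigner's sum:
With c≡cos(β/2)=0.284799 and s≡sin(β/2)=0.958587, N=[2·720·1·5040]^{1/2}=2693.993318
k: max(0,(-3)−(-2))=0 … min(4+(-3),4−(-2))=1
  k=0: (−1)^1·2693.9933/(720)·0.2848^7·0.9586^1 = -0.000545
  k=1: (−1)^2·2693.9933/(240)·0.2848^5·0.9586^3 = +0.018525
d^4_{-2,-3}(2.564) = -0.000545 +0.018525 = +0.017980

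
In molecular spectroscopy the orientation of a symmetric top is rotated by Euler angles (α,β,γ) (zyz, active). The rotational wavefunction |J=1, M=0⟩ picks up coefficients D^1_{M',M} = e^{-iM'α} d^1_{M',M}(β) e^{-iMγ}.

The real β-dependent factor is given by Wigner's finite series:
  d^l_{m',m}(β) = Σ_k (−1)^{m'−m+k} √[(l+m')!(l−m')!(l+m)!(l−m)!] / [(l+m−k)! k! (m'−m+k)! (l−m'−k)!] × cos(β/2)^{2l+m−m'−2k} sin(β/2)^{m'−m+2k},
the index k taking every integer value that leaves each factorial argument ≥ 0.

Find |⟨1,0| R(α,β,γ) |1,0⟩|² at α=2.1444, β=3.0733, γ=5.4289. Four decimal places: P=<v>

P=0.9953

Split into d^1_{0,0}(β=3.0733) × two z-phases.
c=cos(3.0733/2)=0.034140, s=sin(3.0733/2)=0.999417; N=√[1·1·1·1]=1.000000
The bounds max(0,m−m')=0 and min(l+m,l−m')=1 give 2 terms
  k=0: (−1)^0·1.0000/(1)·0.0341^2·0.9994^0 = +0.001166
  k=1: (−1)^1·1.0000/(1)·0.0341^0·0.9994^2 = -0.998834
d^1_{0,0}(3.0733) = +0.001166 -0.998834 = -0.997669
|D^1_{0,0}|² = |d^1_{0,0}(β)|² = (-0.997669)² = 0.995343 (the z-rotation phases have unit modulus)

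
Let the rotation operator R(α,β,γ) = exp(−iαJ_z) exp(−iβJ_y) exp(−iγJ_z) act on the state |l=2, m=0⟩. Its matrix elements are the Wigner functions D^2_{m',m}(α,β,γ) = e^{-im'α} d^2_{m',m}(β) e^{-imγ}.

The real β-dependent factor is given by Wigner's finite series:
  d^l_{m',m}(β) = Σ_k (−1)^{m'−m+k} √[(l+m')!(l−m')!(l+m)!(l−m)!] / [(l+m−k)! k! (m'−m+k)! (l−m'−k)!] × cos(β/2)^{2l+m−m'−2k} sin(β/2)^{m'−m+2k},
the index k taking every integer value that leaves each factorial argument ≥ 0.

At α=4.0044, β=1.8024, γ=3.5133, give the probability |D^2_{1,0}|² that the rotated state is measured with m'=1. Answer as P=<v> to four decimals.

P=0.0749

First d^2_{1,0}(β=1.8024), then the phase factors e^{-i(1)α} and e^{-i(0)γ}:
With c≡cos(β/2)=0.620670 and s≡sin(β/2)=0.784072, N=[6·1·2·2]^{1/2}=4.898979
k: max(0,(0)−(1))=0 … min(2+(0),2−(1))=1
  k=0: (−1)^1·4.8990/(2)·0.6207^3·0.7841^1 = -0.459212
  k=1: (−1)^2·4.8990/(2)·0.6207^1·0.7841^3 = +0.732832
d^2_{1,0}(1.8024) = -0.459212 +0.732832 = +0.273620
|D^2_{1,0}|² = |d^2_{1,0}(β)|² = (+0.273620)² = 0.074868 (the z-rotation phases have unit modulus)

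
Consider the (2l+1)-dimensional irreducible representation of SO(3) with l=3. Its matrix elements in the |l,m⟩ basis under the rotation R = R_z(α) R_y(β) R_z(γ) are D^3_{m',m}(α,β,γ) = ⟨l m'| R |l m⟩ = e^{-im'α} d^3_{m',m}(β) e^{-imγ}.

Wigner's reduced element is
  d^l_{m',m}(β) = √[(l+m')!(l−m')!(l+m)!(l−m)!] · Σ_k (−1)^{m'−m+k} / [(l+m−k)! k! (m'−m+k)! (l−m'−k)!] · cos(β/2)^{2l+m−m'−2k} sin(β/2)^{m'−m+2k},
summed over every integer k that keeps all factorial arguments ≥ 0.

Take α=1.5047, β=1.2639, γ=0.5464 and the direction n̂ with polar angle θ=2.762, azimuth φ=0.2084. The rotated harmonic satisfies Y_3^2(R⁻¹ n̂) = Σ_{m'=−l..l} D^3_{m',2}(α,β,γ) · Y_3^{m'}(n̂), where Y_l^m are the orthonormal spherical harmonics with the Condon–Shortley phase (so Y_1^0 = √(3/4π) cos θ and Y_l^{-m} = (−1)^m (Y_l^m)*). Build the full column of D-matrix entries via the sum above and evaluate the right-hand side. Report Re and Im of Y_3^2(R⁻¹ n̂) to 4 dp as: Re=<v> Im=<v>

Need the full column D^3_{m',2} for m'=−3..3 at α=1.5047, β=1.2639, γ=0.5464.
cos(β/2)=0.806877, sin(β/2)=0.590719
d^3_{-3,2}: single k=5 term ⇒ +0.142164;  D = -0.136639-0.039248i
d^3_{-2,2}: k∈[4..5] ⇒ +0.396378 -0.042490 = +0.353888;  D = -0.119951+0.332939i
d^3_{-1,2}: k∈[3..4] ⇒ +0.684850 -0.183533 = +0.501318;  D = +0.459388+0.200703i
d^3_{0,2}: k∈[2..3] ⇒ +0.810126 -0.434210 = +0.375916;  D = +0.172922-0.333783i
d^3_{1,2}: k∈[1..2] ⇒ +0.638878 -0.684850 = -0.045972;  D = +0.039333+0.023797i
d^3_{2,2}: k∈[0..1] ⇒ +0.275959 -0.739540 = -0.463582;  D = +0.265643-0.379924i
d^3_{3,2}: single k=0 term ⇒ -0.494873;  D = -0.385953-0.309741i
Y_3^{m'}(θ=2.762,φ=0.2084) and Σ D·Y over m':
  (-0.1366-0.0392i)·(+0.0172-0.0124i)  (-0.1200+0.3329i)·(-0.1192+0.0528i)  (+0.4594+0.2007i)·(+0.3882-0.0821i)  (+0.1729-0.3338i)·(-0.4553+0.0000i)  (+0.0393+0.0238i)·(-0.3882-0.0821i)  (+0.2656-0.3799i)·(-0.1192-0.0528i)  (-0.3860-0.3097i)·(-0.0172-0.0124i)
Y_3^2(R⁻¹ n̂) = +0.047754+0.176098i

Re=0.0478 Im=0.1761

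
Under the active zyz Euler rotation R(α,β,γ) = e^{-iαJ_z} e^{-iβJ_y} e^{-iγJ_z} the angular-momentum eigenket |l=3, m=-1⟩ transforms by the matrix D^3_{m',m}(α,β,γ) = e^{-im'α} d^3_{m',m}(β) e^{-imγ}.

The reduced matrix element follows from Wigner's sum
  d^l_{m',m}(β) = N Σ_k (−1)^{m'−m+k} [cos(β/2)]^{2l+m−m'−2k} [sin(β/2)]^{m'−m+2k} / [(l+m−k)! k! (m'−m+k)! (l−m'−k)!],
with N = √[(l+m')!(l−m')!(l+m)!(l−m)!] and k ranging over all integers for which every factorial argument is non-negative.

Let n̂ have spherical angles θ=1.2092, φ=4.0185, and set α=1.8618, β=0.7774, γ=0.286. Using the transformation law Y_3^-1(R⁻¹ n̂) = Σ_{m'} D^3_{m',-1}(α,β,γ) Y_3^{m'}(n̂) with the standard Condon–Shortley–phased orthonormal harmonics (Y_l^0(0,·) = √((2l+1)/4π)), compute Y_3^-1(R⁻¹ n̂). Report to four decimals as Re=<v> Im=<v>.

Need the full column D^3_{m',-1} for m'=−3..3 at α=1.8618, β=0.7774, γ=0.286.
cos(β/2)=0.925403, sin(β/2)=0.378986
d^3_{-3,-1}: single k=2 term ⇒ +0.407957;  D = +0.373855-0.163283i
d^3_{-2,-1}: k∈[1..2] ⇒ +0.813348 -0.272829 = +0.540519;  D = -0.349363-0.412439i
d^3_{-1,-1}: k∈[0..2] ⇒ +0.628035 -0.842672 +0.106000 = -0.108637;  D = +0.059263-0.091049i
d^3_{0,-1}: k∈[0..2] ⇒ -0.890978 +0.448304 -0.025063 = -0.467737;  D = -0.448738-0.131957i
d^3_{1,-1}: k∈[0..2] ⇒ +0.632004 -0.141333 +0.002963 = +0.493634;  D = -0.002470-0.493628i
d^3_{2,-1}: k∈[0..1] ⇒ -0.272829 +0.022879 = -0.249950;  D = +0.239079-0.072911i
d^3_{3,-1}: single k=0 term ⇒ +0.068422;  D = +0.037897+0.056968i
Y_3^{m'}(θ=1.2092,φ=4.0185) and Σ D·Y over m':
  (+0.3739-0.1633i)·(+0.2978+0.1669i)  (-0.3494-0.4124i)·(-0.0576-0.3110i)  (+0.0593-0.0910i)·(+0.0723-0.0870i)  (-0.4487-0.1320i)·(-0.3134+0.0000i)  (-0.0025-0.4936i)·(-0.0723-0.0870i)  (+0.2391-0.0729i)·(-0.0576+0.3110i)  (+0.0379+0.0570i)·(-0.2978+0.1669i)
Y_3^-1(R⁻¹ n̂) = +0.112821+0.279639i

Re=0.1128 Im=0.2796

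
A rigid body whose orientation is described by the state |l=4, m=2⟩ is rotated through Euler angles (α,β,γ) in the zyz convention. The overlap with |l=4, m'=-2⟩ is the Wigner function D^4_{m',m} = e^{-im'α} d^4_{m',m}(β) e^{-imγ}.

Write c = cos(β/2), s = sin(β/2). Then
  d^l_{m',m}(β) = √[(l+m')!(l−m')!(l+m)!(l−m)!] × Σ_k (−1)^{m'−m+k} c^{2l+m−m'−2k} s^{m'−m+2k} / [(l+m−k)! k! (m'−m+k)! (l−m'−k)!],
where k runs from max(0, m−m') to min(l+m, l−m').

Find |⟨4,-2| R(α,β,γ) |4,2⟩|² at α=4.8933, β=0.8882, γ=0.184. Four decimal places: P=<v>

Split into d^4_{-2,2}(β=0.8882) × two z-phases.
With c≡cos(β/2)=0.902998 and s≡sin(β/2)=0.429645, N=[2·720·720·2]^{1/2}=1440.000000
k: max(0,(2)−(-2))=4 … min(4+(2),4−(-2))=6
  k=4: (−1)^0·1440.0000/(96)·0.9030^4·0.4296^4 = +0.339843
  k=5: (−1)^1·1440.0000/(120)·0.9030^2·0.4296^6 = -0.061548
  k=6: (−1)^2·1440.0000/(1440)·0.9030^0·0.4296^8 = +0.001161
d^4_{-2,2}(0.8882) = +0.339843 -0.061548 +0.001161 = +0.279456
|D^4_{-2,2}|² = |d^4_{-2,2}(β)|² = (+0.279456)² = 0.078096 (the z-rotation phases have unit modulus)

P=0.0781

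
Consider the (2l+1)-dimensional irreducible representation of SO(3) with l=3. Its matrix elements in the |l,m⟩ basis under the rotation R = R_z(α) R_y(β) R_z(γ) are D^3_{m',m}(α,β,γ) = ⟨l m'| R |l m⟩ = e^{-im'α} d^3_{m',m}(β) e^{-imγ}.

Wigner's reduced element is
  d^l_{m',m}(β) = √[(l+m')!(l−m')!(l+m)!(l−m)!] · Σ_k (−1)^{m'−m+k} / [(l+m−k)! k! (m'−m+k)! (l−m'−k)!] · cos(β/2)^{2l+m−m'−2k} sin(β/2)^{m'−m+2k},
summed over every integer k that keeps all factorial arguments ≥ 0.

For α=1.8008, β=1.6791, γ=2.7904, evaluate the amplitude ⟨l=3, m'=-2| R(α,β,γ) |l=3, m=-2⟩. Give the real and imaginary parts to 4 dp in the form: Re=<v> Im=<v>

Re=0.4487 Im=-0.1109

D^3_{-2,-2}(1.8008,1.6791,2.7904) = e^{-i·-2·1.8008}·d^3_{-2,-2}(1.6791)·e^{-i·-2·2.7904}. Compute d first:
c=cos(1.6791/2)=0.667798, s=sin(1.6791/2)=0.744343; N=√[1·120·1·120]=120.000000
k∈{0,1} keeps every argument non-negative
  k=0: (−1)^0·120.0000/(120)·0.6678^6·0.7443^0 = +0.088689
  k=1: (−1)^1·120.0000/(24)·0.6678^4·0.7443^2 = -0.550929
d^3_{-2,-2}(1.6791) = +0.088689 -0.550929 = -0.462240
D = (-0.896049-0.443955i)·(-0.462240)·(+0.763303-0.646040i) = +0.448729-0.110943i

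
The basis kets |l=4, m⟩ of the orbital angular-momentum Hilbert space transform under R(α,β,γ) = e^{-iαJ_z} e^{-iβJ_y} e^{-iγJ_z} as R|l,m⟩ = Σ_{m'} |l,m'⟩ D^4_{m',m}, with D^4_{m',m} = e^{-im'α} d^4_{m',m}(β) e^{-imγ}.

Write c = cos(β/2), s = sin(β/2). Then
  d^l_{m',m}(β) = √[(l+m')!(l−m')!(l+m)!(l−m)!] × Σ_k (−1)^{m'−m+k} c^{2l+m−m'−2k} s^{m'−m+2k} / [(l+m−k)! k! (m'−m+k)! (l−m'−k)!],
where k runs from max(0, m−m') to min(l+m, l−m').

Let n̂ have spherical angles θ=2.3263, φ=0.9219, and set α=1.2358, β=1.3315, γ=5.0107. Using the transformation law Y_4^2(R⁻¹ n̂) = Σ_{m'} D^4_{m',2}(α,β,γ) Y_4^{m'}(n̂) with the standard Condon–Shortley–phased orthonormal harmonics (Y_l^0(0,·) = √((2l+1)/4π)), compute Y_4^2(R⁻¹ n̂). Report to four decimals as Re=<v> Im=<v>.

Re=-0.0876 Im=0.1835

Need the full column D^4_{m',2} for m'=−4..4 at α=1.2358, β=1.3315, γ=5.0107.
cos(β/2)=0.786454, sin(β/2)=0.617649
d^4_{-4,2}: single k=6 term ⇒ +0.181709;  D = +0.064999+0.169686i
d^4_{-3,2}: k∈[5..6] ⇒ +0.490811 -0.100909 = +0.389902;  D = +0.389717-0.012013i
d^4_{-2,2}: k∈[4..6] ⇒ +0.835125 -0.412077 +0.021180 = +0.444228;  D = +0.133052-0.423835i
d^4_{-1,2}: k∈[3..5] ⇒ +1.002551 -0.927545 +0.114420 = +0.189426;  D = -0.152031-0.112999i
d^4_{0,2}: k∈[2..4] ⇒ +0.856336 -1.408478 +0.325776 = -0.226367;  D = +0.187259-0.127184i
d^4_{1,2}: k∈[1..3] ⇒ +0.487630 -1.503827 +0.618363 = -0.397833;  D = -0.102900-0.384295i
d^4_{2,2}: k∈[0..2] ⇒ +0.146348 -1.083189 +0.835125 = -0.101716;  D = -0.101443-0.007456i
d^4_{3,2}: k∈[0..1] ⇒ -0.430049 +0.795750 = +0.365701;  D = +0.145224-0.335630i
d^4_{4,2}: single k=0 term ⇒ +0.477641;  D = -0.351638-0.323252i
Y_4^{m'}(θ=2.3263,φ=0.9219) and Σ D·Y over m':
  (+0.0650+0.1697i)·(-0.1062+0.0645i)  (+0.3897-0.0120i)·(+0.3079+0.1215i)  (+0.1331-0.4238i)·(-0.1095-0.3910i)  (-0.1520-0.1130i)·(-0.0415+0.0547i)  (+0.1873-0.1272i)·(-0.3563+0.0000i)  (-0.1029-0.3843i)·(+0.0415+0.0547i)  (-0.1014-0.0075i)·(-0.1095+0.3910i)  (+0.1452-0.3356i)·(-0.3079+0.1215i)  (-0.3516-0.3233i)·(-0.1062-0.0645i)
Y_4^2(R⁻¹ n̂) = -0.087588+0.183471i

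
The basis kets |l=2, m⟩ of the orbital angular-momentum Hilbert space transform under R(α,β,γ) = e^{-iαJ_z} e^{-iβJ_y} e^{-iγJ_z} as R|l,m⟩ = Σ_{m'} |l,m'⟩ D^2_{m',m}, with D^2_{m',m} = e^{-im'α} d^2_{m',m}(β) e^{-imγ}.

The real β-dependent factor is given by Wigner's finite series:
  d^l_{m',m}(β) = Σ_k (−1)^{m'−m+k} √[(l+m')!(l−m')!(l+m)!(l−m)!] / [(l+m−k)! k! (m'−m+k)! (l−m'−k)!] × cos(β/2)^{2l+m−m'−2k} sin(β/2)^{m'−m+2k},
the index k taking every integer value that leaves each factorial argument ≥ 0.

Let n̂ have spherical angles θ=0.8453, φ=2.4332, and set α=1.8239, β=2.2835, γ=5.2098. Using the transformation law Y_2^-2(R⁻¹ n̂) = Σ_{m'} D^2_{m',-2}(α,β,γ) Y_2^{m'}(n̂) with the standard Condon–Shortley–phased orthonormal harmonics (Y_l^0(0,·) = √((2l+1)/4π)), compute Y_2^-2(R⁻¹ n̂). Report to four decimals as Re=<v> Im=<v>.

Need the full column D^2_{m',-2} for m'=−2..2 at α=1.8239, β=2.2835, γ=5.2098.
cos(β/2)=0.416004, sin(β/2)=0.909363
d^2_{-2,-2}: single k=0 term ⇒ +0.029949;  D = +0.002088+0.029877i
d^2_{-1,-2}: single k=0 term ⇒ -0.130936;  D = -0.124170+0.041545i
d^2_{0,-2}: single k=0 term ⇒ +0.350546;  D = -0.190925-0.293989i
d^2_{1,-2}: single k=0 term ⇒ -0.625661;  D = +0.422669-0.461305i
d^2_{2,-2}: single k=0 term ⇒ +0.683831;  D = +0.603812+0.320993i
Y_2^{m'}(θ=0.8453,φ=2.4332) and Σ D·Y over m':
  (+0.0021+0.0299i)·(+0.0332+0.2137i)  (-0.1242+0.0415i)·(-0.2912-0.2495i)  (-0.1909-0.2940i)·(+0.1012+0.0000i)  (+0.4227-0.4613i)·(+0.2912-0.2495i)  (+0.6038+0.3210i)·(+0.0332-0.2137i)
Y_2^-2(R⁻¹ n̂) = +0.117508-0.367593i

Re=0.1175 Im=-0.3676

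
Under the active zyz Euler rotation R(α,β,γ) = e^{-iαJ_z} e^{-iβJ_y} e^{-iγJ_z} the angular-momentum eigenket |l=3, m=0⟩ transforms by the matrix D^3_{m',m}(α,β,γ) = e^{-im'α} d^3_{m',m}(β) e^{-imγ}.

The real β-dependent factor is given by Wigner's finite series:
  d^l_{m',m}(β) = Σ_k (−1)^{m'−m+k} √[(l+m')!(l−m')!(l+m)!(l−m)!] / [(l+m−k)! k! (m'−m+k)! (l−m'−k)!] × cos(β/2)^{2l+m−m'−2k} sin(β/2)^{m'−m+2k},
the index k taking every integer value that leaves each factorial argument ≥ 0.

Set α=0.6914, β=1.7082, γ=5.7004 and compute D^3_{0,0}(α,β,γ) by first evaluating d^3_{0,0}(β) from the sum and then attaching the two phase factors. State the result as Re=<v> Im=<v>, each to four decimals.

First d^3_{0,0}(β=1.7082), then the phase factors e^{-i(0)α} and e^{-i(0)γ}:
c=cos(1.7082/2)=0.656897, s=sin(1.7082/2)=0.753980; N=√[6·6·6·6]=36.000000
k: max(0,(0)−(0))=0 … min(3+(0),3−(0))=3
  k=0: (−1)^0·36.0000/(36)·0.6569^6·0.7540^0 = +0.080350
  k=1: (−1)^1·36.0000/(4)·0.6569^4·0.7540^2 = -0.952691
  k=2: (−1)^2·36.0000/(4)·0.6569^2·0.7540^4 = +1.255096
  k=3: (−1)^3·36.0000/(36)·0.6569^0·0.7540^6 = -0.183721
d^3_{0,0}(1.7082) = +0.080350 -0.952691 +1.255096 -0.183721 = +0.199033
Attach z-rotation phases: D = e^{-i(0)(0.6914)}·(+0.199033)·e^{-i(0)(5.7004)} = +0.199033+0.000000i

Re=0.1990 Im=0.0000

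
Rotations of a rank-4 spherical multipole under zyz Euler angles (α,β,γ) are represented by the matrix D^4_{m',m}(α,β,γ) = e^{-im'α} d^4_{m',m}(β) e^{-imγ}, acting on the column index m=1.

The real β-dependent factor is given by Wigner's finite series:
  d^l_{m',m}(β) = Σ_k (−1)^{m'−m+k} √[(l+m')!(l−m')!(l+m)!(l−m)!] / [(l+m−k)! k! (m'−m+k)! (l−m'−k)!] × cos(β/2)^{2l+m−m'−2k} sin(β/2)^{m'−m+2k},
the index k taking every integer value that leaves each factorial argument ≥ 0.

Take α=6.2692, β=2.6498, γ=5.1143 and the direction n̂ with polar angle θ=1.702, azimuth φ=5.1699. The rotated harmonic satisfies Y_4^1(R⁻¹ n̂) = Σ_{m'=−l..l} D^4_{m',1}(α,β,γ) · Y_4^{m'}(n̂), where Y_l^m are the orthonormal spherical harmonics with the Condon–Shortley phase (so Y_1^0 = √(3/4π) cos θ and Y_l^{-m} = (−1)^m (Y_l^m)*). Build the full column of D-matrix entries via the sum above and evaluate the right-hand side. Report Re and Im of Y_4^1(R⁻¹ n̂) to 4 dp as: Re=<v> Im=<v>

Re=0.2377 Im=-0.2280

Need the full column D^4_{m',1} for m'=−4..4 at α=6.2692, β=2.6498, γ=5.1143.
cos(β/2)=0.243426, sin(β/2)=0.969920
d^4_{-4,1}: single k=5 term ⇒ +0.092656;  D = +0.040956+0.083113i
d^4_{-3,1}: k∈[4..5] ⇒ +0.041108 -0.391577 = -0.350469;  D = -0.150504-0.316508i
d^4_{-2,1}: k∈[3..5] ⇒ +0.011029 -0.262654 +0.833974 = +0.582350;  D = +0.242702+0.529365i
d^4_{-1,1}: k∈[2..5] ⇒ +0.001957 -0.093225 +0.740012 -0.783223 = -0.134479;  D = -0.054331-0.123015i
d^4_{0,1}: k∈[1..4] ⇒ +0.000220 -0.020927 +0.332234 -0.879086 = -0.567559;  D = -0.222017-0.522333i
d^4_{1,1}: k∈[0..3] ⇒ +0.000012 -0.002936 +0.093225 -0.493341 = -0.403040;  D = -0.152458-0.373093i
d^4_{2,1}: k∈[0..2] ⇒ -0.000208 +0.016544 -0.175103 = -0.158767;  D = -0.057995-0.147796i
d^4_{3,1}: k∈[0..1] ⇒ +0.001554 -0.041108 = -0.039555;  D = -0.013932-0.037020i
d^4_{4,1}: single k=0 term ⇒ -0.005836;  D = -0.001979-0.005490i
Y_4^{m'}(θ=1.702,φ=5.1699) and Σ D·Y over m':
  (+0.0410+0.0831i)·(-0.1096-0.4132i)  (-0.1505-0.3165i)·(+0.1564+0.0314i)  (+0.2427+0.5294i)·(+0.1765-0.2294i)  (-0.0543-0.1230i)·(+0.0781+0.1586i)  (-0.2220-0.5223i)·(+0.2641+0.0000i)  (-0.1525-0.3731i)·(-0.0781+0.1586i)  (-0.0580-0.1478i)·(+0.1765+0.2294i)  (-0.0139-0.0370i)·(-0.1564+0.0314i)  (-0.0020-0.0055i)·(-0.1096+0.4132i)
Y_4^1(R⁻¹ n̂) = +0.237687-0.228002i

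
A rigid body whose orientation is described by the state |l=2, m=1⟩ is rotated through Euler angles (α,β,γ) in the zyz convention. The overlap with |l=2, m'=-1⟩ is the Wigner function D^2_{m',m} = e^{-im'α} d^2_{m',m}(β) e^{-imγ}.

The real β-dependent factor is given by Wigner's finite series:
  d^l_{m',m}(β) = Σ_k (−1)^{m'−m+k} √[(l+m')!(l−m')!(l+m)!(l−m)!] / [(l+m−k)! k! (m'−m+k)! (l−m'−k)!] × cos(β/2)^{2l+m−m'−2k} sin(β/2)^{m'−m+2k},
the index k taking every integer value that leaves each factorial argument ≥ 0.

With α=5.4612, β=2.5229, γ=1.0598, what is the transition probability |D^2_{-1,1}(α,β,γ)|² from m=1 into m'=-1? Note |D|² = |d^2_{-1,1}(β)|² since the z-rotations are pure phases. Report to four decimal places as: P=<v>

First d^2_{-1,1}(β=2.5229), then the phase factors e^{-i(-1)α} and e^{-i(1)γ}:
Half-angle: c=0.304436, s=0.952533. N=√(1·6·6·1)=6.000000
The bounds max(0,m−m')=2 and min(l+m,l−m')=3 give 2 terms
  k=2: (−1)^0·6.0000/(2)·0.3044^2·0.9525^2 = +0.252274
  k=3: (−1)^1·6.0000/(6)·0.3044^0·0.9525^4 = -0.823227
d^2_{-1,1}(2.5229) = +0.252274 -0.823227 = -0.570953
|D^2_{-1,1}|² = |d^2_{-1,1}(β)|² = (-0.570953)² = 0.325987 (the z-rotation phases have unit modulus)

P=0.3260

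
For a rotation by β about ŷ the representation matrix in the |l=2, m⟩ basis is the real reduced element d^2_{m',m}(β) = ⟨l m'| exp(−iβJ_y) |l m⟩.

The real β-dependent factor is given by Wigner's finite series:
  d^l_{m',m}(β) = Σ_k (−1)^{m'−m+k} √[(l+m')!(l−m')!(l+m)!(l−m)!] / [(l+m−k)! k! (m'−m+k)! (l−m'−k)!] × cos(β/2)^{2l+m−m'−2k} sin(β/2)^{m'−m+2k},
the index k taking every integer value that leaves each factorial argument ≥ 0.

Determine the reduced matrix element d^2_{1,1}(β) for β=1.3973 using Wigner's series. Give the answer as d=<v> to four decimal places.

d^2_{1,1}(β=1.3973) via Wigner's sum:
Half-angle: c=0.765711, s=0.643185. N=√(6·1·6·1)=6.000000
k∈{0,1} keeps every argument non-negative
  k=0: (−1)^0·6.0000/(6)·0.7657^4·0.6432^0 = +0.343764
  k=1: (−1)^1·6.0000/(2)·0.7657^2·0.6432^2 = -0.727650
d^2_{1,1}(1.3973) = +0.343764 -0.727650 = -0.383886

d=-0.3839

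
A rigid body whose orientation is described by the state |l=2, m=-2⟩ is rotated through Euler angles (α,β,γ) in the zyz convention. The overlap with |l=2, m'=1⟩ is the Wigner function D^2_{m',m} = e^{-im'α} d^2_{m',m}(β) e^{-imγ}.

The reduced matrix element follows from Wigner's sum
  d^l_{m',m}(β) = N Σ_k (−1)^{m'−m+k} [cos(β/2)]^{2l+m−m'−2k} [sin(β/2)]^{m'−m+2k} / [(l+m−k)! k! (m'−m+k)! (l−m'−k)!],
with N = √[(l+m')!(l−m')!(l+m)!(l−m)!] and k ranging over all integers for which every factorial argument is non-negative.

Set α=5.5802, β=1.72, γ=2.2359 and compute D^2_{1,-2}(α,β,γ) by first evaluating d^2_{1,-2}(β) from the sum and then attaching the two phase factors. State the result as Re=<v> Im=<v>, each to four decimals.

First d^2_{1,-2}(β=1.72), then the phase factors e^{-i(1)α} and e^{-i(-2)γ}:
Half-angle: c=0.652437, s=0.757843. N=√(6·1·1·24)=12.000000
k∈{0} keeps every argument non-negative
  k=0: (−1)^3·12.0000/(6)·0.6524^1·0.7578^3 = -0.567944
d^2_{1,-2}(1.72) = -0.567944
Attach z-rotation phases: D = e^{-i(1)(5.5802)}·(-0.567944)·e^{-i(-2)(2.2359)} = -0.253357+0.508302i

Re=-0.2534 Im=0.5083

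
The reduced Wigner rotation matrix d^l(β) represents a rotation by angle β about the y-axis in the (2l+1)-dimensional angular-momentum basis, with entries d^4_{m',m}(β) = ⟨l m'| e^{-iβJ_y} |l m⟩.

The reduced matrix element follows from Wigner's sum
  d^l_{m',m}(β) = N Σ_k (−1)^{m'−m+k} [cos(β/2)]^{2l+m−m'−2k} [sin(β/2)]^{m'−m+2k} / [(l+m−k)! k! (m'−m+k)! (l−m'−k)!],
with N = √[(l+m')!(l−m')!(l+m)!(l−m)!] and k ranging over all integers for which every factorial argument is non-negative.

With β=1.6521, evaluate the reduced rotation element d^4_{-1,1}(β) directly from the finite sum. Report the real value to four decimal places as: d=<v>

d=-0.3229

d^4_{-1,1}(β=1.6521) via Wigner's sum:
Half-angle: c=0.677785, s=0.735260. N=√(6·120·120·6)=720.000000
The bounds max(0,m−m')=2 and min(l+m,l−m')=5 give 4 terms
  k=2: (−1)^0·720.0000/(72)·0.6778^6·0.7353^2 = +0.524125
  k=3: (−1)^1·720.0000/(24)·0.6778^4·0.7353^4 = -1.850348
  k=4: (−1)^2·720.0000/(48)·0.6778^2·0.7353^6 = +1.088731
  k=5: (−1)^3·720.0000/(720)·0.6778^0·0.7353^8 = -0.085414
d^4_{-1,1}(1.6521) = +0.524125 -1.850348 +1.088731 -0.085414 = -0.322905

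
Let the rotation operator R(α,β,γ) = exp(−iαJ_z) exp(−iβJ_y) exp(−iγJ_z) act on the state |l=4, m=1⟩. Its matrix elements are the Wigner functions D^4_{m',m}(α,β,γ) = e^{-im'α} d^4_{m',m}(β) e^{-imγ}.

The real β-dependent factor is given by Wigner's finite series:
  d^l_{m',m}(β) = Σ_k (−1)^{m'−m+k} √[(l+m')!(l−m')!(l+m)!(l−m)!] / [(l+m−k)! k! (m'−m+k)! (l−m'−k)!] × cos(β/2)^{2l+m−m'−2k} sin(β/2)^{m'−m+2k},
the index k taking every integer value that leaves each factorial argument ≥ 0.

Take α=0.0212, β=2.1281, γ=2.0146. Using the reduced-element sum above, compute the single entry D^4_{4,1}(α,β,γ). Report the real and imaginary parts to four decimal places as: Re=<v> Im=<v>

Split into d^4_{4,1}(β=2.1281) × two z-phases.
c=cos(2.1281/2)=0.485335, s=sin(2.1281/2)=0.874328; N=√[40320·1·120·6]=5387.986637
k: max(0,(1)−(4))=0 … min(4+(1),4−(4))=0
  k=0: (−1)^3·5387.9866/(720)·0.4853^5·0.8743^3 = -0.134687
d^4_{4,1}(2.1281) = -0.134687
Phases: e^{-i·(4)·0.0212}=+0.996407-0.084698i, e^{-i·(1)·2.0146}=-0.429378-0.903125i ⇒ D=+0.067926+0.116304i

Re=0.0679 Im=0.1163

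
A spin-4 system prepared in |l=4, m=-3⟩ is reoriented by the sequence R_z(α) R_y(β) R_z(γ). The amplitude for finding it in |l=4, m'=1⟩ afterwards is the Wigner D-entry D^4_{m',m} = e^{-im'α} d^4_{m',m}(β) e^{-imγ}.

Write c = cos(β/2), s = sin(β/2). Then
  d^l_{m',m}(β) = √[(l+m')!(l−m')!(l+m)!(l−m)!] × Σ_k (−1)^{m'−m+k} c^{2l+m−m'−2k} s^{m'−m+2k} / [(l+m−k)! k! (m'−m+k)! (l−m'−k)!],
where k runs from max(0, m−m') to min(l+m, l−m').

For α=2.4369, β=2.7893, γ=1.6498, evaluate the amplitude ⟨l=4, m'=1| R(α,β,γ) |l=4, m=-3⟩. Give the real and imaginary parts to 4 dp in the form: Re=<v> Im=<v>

Split into d^4_{1,-3}(β=2.7893) × two z-phases.
With c≡cos(β/2)=0.175237 and s≡sin(β/2)=0.984526, N=[120·6·1·5040]^{1/2}=1904.940944
k: max(0,(-3)−(1))=0 … min(4+(-3),4−(1))=1
  k=0: (−1)^4·1904.9409/(144)·0.1752^4·0.9845^4 = +0.011720
  k=1: (−1)^5·1904.9409/(240)·0.1752^2·0.9845^6 = -0.221965
d^4_{1,-3}(2.7893) = +0.011720 -0.221965 = -0.210245
Attach z-rotation phases: D = e^{-i(1)(2.4369)}·(-0.210245)·e^{-i(-3)(1.6498)} = +0.169996-0.123711i

Re=0.1700 Im=-0.1237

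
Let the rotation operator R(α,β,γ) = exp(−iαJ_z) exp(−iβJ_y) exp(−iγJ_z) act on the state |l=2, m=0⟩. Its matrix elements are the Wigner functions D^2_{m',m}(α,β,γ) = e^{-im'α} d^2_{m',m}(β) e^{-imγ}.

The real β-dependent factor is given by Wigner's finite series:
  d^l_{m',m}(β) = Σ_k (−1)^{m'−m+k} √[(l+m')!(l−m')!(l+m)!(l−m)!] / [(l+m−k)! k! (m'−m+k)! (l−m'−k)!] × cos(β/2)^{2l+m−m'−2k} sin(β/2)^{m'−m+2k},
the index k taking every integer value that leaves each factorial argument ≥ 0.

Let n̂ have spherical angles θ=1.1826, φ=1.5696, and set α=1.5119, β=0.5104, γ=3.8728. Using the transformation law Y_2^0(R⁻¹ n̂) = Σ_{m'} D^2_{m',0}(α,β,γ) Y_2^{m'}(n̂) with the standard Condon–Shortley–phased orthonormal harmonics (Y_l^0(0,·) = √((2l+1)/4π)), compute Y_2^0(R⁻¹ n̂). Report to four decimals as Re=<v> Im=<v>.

Re=0.2628 Im=0.0000

Need the full column D^2_{m',0} for m'=−2..2 at α=1.5119, β=0.5104, γ=3.8728.
cos(β/2)=0.967613, sin(β/2)=0.252439
d^2_{-2,0}: single k=2 term ⇒ +0.146148;  D = -0.145135+0.017175i
d^2_{-1,0}: k∈[1..2] ⇒ +0.560192 -0.038128 = +0.522064;  D = +0.030730+0.521158i
d^2_{0,0}: k∈[0..2] ⇒ +0.876610 -0.238658 +0.004061 = +0.642013;  D = +0.642013+0.000000i
d^2_{1,0}: k∈[0..1] ⇒ -0.560192 +0.038128 = -0.522064;  D = -0.030730+0.521158i
d^2_{2,0}: single k=0 term ⇒ +0.146148;  D = -0.145135-0.017175i
Y_2^{m'}(θ=1.1826,φ=1.5696) and Σ D·Y over m':
  (-0.1451+0.0172i)·(-0.3309-0.0008i)  (+0.0307+0.5212i)·(+0.0003-0.2707i)  (+0.6420+0.0000i)·(-0.1798+0.0000i)  (-0.0307+0.5212i)·(-0.0003-0.2707i)  (-0.1451-0.0172i)·(-0.3309+0.0008i)
Y_2^0(R⁻¹ n̂) = +0.262775-0.000000i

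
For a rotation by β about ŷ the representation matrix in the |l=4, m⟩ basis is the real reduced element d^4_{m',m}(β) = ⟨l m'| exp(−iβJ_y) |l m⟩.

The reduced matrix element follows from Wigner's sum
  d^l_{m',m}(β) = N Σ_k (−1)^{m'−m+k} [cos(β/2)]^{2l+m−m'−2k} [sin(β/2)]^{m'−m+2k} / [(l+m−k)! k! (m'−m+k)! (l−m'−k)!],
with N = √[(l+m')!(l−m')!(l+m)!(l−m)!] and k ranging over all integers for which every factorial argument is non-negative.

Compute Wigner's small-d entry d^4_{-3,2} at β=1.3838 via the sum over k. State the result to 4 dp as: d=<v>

d=0.4178

d^4_{-3,2}(β=1.3838) via Wigner's sum:
With c≡cos(β/2)=0.770035 and s≡sin(β/2)=0.638001, N=[1·5040·720·2]^{1/2}=2693.993318
Admissible k: 5..6 (factorial args all ≥0)
  k=5: (−1)^0·2693.9933/(240)·0.7700^3·0.6380^5 = +0.541783
  k=6: (−1)^1·2693.9933/(720)·0.7700^1·0.6380^7 = -0.123973
d^4_{-3,2}(1.3838) = +0.541783 -0.123973 = +0.417810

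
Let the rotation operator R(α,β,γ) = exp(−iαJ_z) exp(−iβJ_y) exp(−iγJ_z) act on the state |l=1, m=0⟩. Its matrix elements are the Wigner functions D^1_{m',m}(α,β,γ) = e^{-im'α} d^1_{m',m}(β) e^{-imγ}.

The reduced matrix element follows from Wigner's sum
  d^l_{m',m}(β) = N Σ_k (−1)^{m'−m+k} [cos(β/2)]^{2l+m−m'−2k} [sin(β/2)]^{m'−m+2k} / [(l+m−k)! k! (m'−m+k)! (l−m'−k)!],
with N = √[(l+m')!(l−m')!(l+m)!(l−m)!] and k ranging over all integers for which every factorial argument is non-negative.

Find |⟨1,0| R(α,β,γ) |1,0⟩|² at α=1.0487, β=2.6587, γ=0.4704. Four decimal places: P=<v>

Split into d^1_{0,0}(β=2.6587) × two z-phases.
Half-angle: c=0.239107, s=0.970993. N=√(1·1·1·1)=1.000000
The bounds max(0,m−m')=0 and min(l+m,l−m')=1 give 2 terms
  k=0: (−1)^0·1.0000/(1)·0.2391^2·0.9710^0 = +0.057172
  k=1: (−1)^1·1.0000/(1)·0.2391^0·0.9710^2 = -0.942828
d^1_{0,0}(2.6587) = +0.057172 -0.942828 = -0.885655
|D^1_{0,0}|² = |d^1_{0,0}(β)|² = (-0.885655)² = 0.784386 (the z-rotation phases have unit modulus)

P=0.7844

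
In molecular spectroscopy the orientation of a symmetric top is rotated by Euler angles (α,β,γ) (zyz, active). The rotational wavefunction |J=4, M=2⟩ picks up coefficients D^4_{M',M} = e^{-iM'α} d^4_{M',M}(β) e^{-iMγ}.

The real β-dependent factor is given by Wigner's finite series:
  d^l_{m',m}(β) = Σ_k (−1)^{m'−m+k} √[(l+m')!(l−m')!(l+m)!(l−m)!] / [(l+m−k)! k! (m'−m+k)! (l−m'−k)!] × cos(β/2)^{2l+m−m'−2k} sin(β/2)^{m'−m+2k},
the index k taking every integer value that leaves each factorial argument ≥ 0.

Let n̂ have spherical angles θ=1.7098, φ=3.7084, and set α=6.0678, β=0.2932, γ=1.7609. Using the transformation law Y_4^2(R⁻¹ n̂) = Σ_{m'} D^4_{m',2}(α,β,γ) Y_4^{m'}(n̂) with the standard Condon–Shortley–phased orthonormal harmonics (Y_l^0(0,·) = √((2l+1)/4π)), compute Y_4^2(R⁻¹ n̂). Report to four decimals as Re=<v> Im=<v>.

Re=0.0174 Im=0.0602

Need the full column D^4_{m',2} for m'=−4..4 at α=6.0678, β=0.2932, γ=1.7609.
cos(β/2)=0.989273, sin(β/2)=0.146075
d^4_{-4,2}: single k=6 term ⇒ +0.000050;  D = -0.000016+0.000048i
d^4_{-3,2}: k∈[5..6] ⇒ +0.000723 -0.000005 = +0.000718;  D = -0.000372+0.000614i
d^4_{-2,2}: k∈[4..6] ⇒ +0.006541 -0.000114 +0.000000 = +0.006427;  D = -0.004427+0.004660i
d^4_{-1,2}: k∈[3..5] ⇒ +0.041767 -0.001366 +0.000006 = +0.040407;  D = -0.033449+0.022668i
d^4_{0,2}: k∈[2..4] ⇒ +0.189747 -0.011032 +0.000090 = +0.178804;  D = -0.166036+0.066357i
d^4_{1,2}: k∈[1..3] ⇒ +0.574683 -0.062650 +0.000911 = +0.512943;  D = -0.505992+0.084162i
d^4_{2,2}: k∈[0..2] ⇒ +0.917341 -0.240012 +0.006541 = +0.683870;  D = -0.682996-0.034564i
d^4_{3,2}: k∈[0..1] ⇒ -0.506822 +0.033151 = -0.473671;  D = +0.457019+0.124492i
d^4_{4,2}: single k=0 term ⇒ +0.105836;  D = -0.093810-0.048998i
Y_4^{m'}(θ=1.7098,φ=3.7084) and Σ D·Y over m':
  (-0.0000+0.0000i)·(-0.2731-0.3266i)  (-0.0004+0.0006i)·(-0.0218-0.1670i)  (-0.0044+0.0047i)·(-0.1202+0.2573i)  (-0.0334+0.0227i)·(-0.1569+0.0999i)  (-0.1660+0.0664i)·(+0.2578+0.0000i)  (-0.5060+0.0842i)·(+0.1569+0.0999i)  (-0.6830-0.0346i)·(-0.1202-0.2573i)  (+0.4570+0.1245i)·(+0.0218-0.1670i)  (-0.0938-0.0490i)·(-0.2731+0.3266i)
Y_4^2(R⁻¹ n̂) = +0.017432+0.060219i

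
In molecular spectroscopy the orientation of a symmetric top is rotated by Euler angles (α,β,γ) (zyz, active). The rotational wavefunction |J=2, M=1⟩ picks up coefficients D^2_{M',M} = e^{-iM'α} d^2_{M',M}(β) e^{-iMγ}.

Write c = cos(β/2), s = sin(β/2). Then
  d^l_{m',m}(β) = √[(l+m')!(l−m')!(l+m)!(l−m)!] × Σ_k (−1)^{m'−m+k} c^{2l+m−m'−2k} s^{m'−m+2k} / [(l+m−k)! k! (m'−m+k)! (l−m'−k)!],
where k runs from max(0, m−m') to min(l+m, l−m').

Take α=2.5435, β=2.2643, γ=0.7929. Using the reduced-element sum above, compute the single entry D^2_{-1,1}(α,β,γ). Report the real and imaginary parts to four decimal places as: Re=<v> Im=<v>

Re=0.0408 Im=-0.2246

D^2_{-1,1}(2.5435,2.2643,0.7929) = e^{-i·-1·2.5435}·d^2_{-1,1}(2.2643)·e^{-i·1·0.7929}. Compute d first:
Half-angle: c=0.424714, s=0.905327. N=√(1·6·6·1)=6.000000
The bounds max(0,m−m')=2 and min(l+m,l−m')=3 give 2 terms
  k=2: (−1)^0·6.0000/(2)·0.4247^2·0.9053^2 = +0.443534
  k=3: (−1)^1·6.0000/(6)·0.4247^0·0.9053^4 = -0.671773
d^2_{-1,1}(2.2643) = +0.443534 -0.671773 = -0.228240
Attach z-rotation phases: D = e^{-i(-1)(2.5435)}·(-0.228240)·e^{-i(1)(0.7929)} = +0.040818-0.224560i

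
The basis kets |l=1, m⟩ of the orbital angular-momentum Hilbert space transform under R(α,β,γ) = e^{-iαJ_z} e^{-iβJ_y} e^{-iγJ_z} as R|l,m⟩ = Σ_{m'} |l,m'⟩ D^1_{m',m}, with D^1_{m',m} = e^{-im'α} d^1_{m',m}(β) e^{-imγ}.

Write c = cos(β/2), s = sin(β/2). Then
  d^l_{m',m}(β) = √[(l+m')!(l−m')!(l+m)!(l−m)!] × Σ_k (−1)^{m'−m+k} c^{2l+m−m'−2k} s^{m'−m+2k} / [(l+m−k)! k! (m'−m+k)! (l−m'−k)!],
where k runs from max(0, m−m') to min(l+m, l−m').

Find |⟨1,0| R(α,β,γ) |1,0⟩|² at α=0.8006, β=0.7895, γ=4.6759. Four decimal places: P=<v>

First d^1_{0,0}(β=0.7895), then the phase factors e^{-i(0)α} and e^{-i(0)γ}:
Half-angle: c=0.923093, s=0.384577. N=√(1·1·1·1)=1.000000
k∈{0,1} keeps every argument non-negative
  k=0: (−1)^0·1.0000/(1)·0.9231^2·0.3846^0 = +0.852100
  k=1: (−1)^1·1.0000/(1)·0.9231^0·0.3846^2 = -0.147900
d^1_{0,0}(0.7895) = +0.852100 -0.147900 = +0.704200
|D^1_{0,0}|² = |d^1_{0,0}(β)|² = (+0.704200)² = 0.495898 (the z-rotation phases have unit modulus)

P=0.4959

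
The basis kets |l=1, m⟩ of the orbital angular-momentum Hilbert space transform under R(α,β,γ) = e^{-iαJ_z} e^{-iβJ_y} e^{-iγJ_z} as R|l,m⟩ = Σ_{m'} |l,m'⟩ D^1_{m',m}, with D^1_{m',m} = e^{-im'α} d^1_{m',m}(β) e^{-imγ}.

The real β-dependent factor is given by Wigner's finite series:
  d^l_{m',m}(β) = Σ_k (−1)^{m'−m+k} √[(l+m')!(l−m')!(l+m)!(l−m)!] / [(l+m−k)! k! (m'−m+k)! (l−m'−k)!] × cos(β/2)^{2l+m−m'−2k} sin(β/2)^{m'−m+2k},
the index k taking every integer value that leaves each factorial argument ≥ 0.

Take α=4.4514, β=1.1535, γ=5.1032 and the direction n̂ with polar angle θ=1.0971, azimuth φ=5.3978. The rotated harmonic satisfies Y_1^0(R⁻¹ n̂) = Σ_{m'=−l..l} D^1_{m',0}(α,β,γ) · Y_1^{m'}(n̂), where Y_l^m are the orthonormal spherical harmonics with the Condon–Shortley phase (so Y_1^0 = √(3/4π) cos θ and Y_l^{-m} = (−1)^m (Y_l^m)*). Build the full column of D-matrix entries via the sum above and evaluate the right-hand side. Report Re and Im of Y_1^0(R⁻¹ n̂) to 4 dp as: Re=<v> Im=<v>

Re=0.3227 Im=0.0000

Need the full column D^1_{m',0} for m'=−1..1 at α=4.4514, β=1.1535, γ=5.1032.
cos(β/2)=0.838239, sin(β/2)=0.545303
d^1_{-1,0}: single k=1 term ⇒ +0.646429;  D = -0.166802-0.624537i
d^1_{0,0}: k∈[0..1] ⇒ +0.702645 -0.297355 = +0.405290;  D = +0.405290+0.000000i
d^1_{1,0}: single k=0 term ⇒ -0.646429;  D = +0.166802-0.624537i
Y_1^{m'}(θ=1.0971,φ=5.3978) and Σ D·Y over m':
  (-0.1668-0.6245i)·(+0.1946+0.2380i)  (+0.4053+0.0000i)·(+0.2229+0.0000i)  (+0.1668-0.6245i)·(-0.1946+0.2380i)
Y_1^0(R⁻¹ n̂) = +0.322711+0.000000i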